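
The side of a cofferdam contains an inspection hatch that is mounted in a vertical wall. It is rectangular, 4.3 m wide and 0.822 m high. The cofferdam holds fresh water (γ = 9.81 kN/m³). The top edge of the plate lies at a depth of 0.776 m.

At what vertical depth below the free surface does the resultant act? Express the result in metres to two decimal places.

h_p = 1.23 m

γ = 9.81 kN/m³.
The centroid lies 0.822/2 = 0.411 m below the top edge, so the centroid depth is h_c = 0.776 + 0.411 = 1.187 m.
A = 4.3 × 0.822 = 3.5346 m².
Resultant F = γ·h_c·A = 9.81 × 1.187 × 3.5346 = 41.1585 kN.
I_c = b·h³/12 = 4.3 × 0.822³/12 = 0.199023 m⁴.
Centre of pressure: y_p = y_c + I_c/(y_c·A) = 1.187 + 0.199023/(1.187 × 3.5346) = 1.187 + 0.0474365 = 1.23444 m along the plane.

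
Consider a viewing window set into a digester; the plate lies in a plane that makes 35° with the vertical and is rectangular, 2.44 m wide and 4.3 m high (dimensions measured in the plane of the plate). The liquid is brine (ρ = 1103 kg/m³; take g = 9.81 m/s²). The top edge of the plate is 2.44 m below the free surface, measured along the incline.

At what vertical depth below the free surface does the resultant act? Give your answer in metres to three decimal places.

h_p = 4.035 m

γ = ρg = 1103 × 9.81 / 1000 = 10.82043 kN/m³.
The plate makes 35° with the vertical, i.e. θ = 90° − 35° = 55° to the horizontal. Measuring y along the incline from the free-surface line, vertical depth h = y·sinθ with sinθ = 0.819152.
The centroid lies 4.3/2 = 2.15 m below the top edge, so y_c = 2.44 + 2.15 = 4.59 m and h_c = 4.59 × 0.819152 = 3.75991 m.
A = 2.44 × 4.3 = 10.492 m².
Resultant F = γ·h_c·A = 10.82043 × 3.75991 × 10.492 = 426.855 kN.
I_c = b·h³/12 = 2.44 × 4.3³/12 = 16.1664 m⁴.
Centre of pressure: y_p = y_c + I_c/(y_c·A) = 4.59 + 16.1664/(4.59 × 10.492) = 4.59 + 0.335693 = 4.92569 m along the plane.
Vertically, h_p = y_p·sinθ = 4.92569 × 0.819152 = 4.03489 m.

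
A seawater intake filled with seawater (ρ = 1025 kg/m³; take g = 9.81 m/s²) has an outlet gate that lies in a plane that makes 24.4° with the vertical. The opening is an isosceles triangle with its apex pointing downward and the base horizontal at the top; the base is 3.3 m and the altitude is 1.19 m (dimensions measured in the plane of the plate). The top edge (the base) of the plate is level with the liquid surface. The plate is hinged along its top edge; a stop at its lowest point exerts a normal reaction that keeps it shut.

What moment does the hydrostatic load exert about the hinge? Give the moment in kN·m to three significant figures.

γ = ρg = 1025 × 9.81 / 1000 = 10.05525 kN/m³.
The plate makes 24.4° with the vertical, i.e. θ = 90° − 24.4° = 65.6° to the horizontal. Measuring y along the incline from the free-surface line, vertical depth h = y·sinθ with sinθ = 0.910684.
With the apex down, the centroid sits h/3 = 1.19/3 = 0.396667 m below the base (the top edge), so y_c = 0.396667 m and h_c = 0.396667 × 0.910684 = 0.361238 m.
A = ½ × 3.3 × 1.19 = 1.9635 m².
Resultant F = γ·h_c·A = 10.05525 × 0.361238 × 1.9635 = 7.1321 kN.
I_c = b·h³/36 = 3.3 × 1.19³/36 = 0.154473 m⁴.
Centre of pressure: y_p = y_c + I_c/(y_c·A) = 0.396667 + 0.154473/(0.396667 × 1.9635) = 0.396667 + 0.198333 = 0.595 m along the plane.
The resultant acts 0.396667 + 0.198333 = 0.595 m (along the plate) below the hinge at the top edge, so the moment about the hinge is M = F × 0.595 = 7.1321 × 0.595 = 4.2436 kN·m.

M ≈ 4.24 kN·m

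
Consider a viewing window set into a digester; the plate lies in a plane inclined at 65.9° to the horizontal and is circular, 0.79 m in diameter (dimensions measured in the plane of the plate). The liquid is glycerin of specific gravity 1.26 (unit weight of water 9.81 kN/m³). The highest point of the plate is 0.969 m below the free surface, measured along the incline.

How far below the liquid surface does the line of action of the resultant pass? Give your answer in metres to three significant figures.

γ = 1.26 × 9.81 = 12.3606 kN/m³.
Let θ = 65.9° be the plate's angle to the horizontal; measure y along the incline from where the plane meets the free surface. Vertical depth h = y·sinθ with sinθ = 0.912834.
The centroid is at the centre, 0.395 m below the top of the plate, so y_c = 0.969 + 0.395 = 1.364 m and h_c = 1.364 × 0.912834 = 1.24511 m.
A = π(0.395)² = 0.490167 m².
Resultant F = γ·h_c·A = 12.3606 × 1.24511 × 0.490167 = 7.54382 kN.
I_c = πr⁴/4 = π × 0.395⁴/4 = 0.0191196 m⁴.
Centre of pressure: y_p = y_c + I_c/(y_c·A) = 1.364 + 0.0191196/(1.364 × 0.490167) = 1.364 + 0.028597 = 1.3926 m along the plane.
Vertically, h_p = y_p·sinθ = 1.3926 × 0.912834 = 1.27121 m.

h_p = 1.27 m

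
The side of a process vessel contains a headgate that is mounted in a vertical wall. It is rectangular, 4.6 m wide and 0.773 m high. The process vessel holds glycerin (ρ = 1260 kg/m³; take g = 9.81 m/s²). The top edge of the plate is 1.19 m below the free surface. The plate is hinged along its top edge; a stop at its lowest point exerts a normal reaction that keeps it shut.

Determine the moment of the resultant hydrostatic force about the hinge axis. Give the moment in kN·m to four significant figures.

γ = ρg = 1260 × 9.81 / 1000 = 12.3606 kN/m³.
The centroid lies 0.773/2 = 0.3865 m below the top edge, so the centroid depth is h_c = 1.19 + 0.3865 = 1.5765 m.
A = 4.6 × 0.773 = 3.5558 m².
Resultant F = γ·h_c·A = 12.3606 × 1.5765 × 3.5558 = 69.29 kN.
I_c = b·h³/12 = 4.6 × 0.773³/12 = 0.177058 m⁴.
Centre of pressure: y_p = y_c + I_c/(y_c·A) = 1.5765 + 0.177058/(1.5765 × 3.5558) = 1.5765 + 0.0315852 = 1.60809 m along the plane.
The resultant acts 0.3865 + 0.0315852 = 0.418085 m (along the plate) below the hinge at the top edge, so the moment about the hinge is M = F × 0.418085 = 69.29 × 0.418085 = 28.9691 kN·m.

M ≈ 28.97 kN·m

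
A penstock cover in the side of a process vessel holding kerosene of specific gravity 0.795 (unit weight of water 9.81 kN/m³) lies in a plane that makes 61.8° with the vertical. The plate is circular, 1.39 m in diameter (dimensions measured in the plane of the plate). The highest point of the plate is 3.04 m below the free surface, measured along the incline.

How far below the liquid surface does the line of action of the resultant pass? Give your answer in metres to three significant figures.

h_p = 1.78 m

γ = 0.795 × 9.81 = 7.79895 kN/m³.
The plate makes 61.8° with the vertical, i.e. θ = 90° − 61.8° = 28.2° to the horizontal. Measuring y along the incline from the free-surface line, vertical depth h = y·sinθ with sinθ = 0.472551.
The centroid is at the centre, 0.695 m below the top of the plate, so y_c = 3.04 + 0.695 = 3.735 m and h_c = 3.735 × 0.472551 = 1.76498 m.
A = π(0.695)² = 1.51747 m².
Resultant F = γ·h_c·A = 7.79895 × 1.76498 × 1.51747 = 20.888 kN.
I_c = πr⁴/4 = π × 0.695⁴/4 = 0.183244 m⁴.
Centre of pressure: y_p = y_c + I_c/(y_c·A) = 3.735 + 0.183244/(3.735 × 1.51747) = 3.735 + 0.032331 = 3.76733 m along the plane.
Vertically, h_p = y_p·sinθ = 3.76733 × 0.472551 = 1.78026 m.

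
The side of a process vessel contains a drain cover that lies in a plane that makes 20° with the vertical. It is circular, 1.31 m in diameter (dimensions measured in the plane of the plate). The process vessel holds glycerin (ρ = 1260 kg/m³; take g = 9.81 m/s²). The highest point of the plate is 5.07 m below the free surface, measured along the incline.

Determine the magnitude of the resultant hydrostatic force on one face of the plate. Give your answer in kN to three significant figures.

γ = ρg = 1260 × 9.81 / 1000 = 12.3606 kN/m³.
The plate makes 20° with the vertical, i.e. θ = 90° − 20° = 70° to the horizontal. Measuring y along the incline from the free-surface line, vertical depth h = y·sinθ with sinθ = 0.939693.
The centroid is at the centre, 0.655 m below the top of the plate, so y_c = 5.07 + 0.655 = 5.725 m and h_c = 5.725 × 0.939693 = 5.37974 m.
A = π(0.655)² = 1.34782 m².
Resultant F = γ·h_c·A = 12.3606 × 5.37974 × 1.34782 = 89.6257 kN.

F ≈ 89.6 kN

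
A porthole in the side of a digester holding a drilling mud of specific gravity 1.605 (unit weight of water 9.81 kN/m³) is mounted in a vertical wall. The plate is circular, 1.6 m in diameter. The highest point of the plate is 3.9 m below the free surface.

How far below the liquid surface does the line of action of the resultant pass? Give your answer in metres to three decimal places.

γ = 1.605 × 9.81 = 15.74505 kN/m³.
The centroid is at the centre, 0.8 m below the top of the plate, so the centroid depth is h_c = 3.9 + 0.8 = 4.7 m.
A = π(0.8)² = 2.01062 m².
Resultant F = γ·h_c·A = 15.74505 × 4.7 × 2.01062 = 148.789 kN.
I_c = πr⁴/4 = π × 0.8⁴/4 = 0.321699 m⁴.
Centre of pressure: y_p = y_c + I_c/(y_c·A) = 4.7 + 0.321699/(4.7 × 2.01062) = 4.7 + 0.0340425 = 4.73404 m along the plane.

h_p = 4.734 m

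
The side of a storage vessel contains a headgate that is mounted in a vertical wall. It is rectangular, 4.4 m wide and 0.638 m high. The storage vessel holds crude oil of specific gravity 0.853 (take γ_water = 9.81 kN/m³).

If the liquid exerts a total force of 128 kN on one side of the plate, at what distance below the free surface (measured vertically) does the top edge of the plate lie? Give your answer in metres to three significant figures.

d_top ≈ 5.13 m

γ = 0.853 × 9.81 = 8.36793 kN/m³.
A = 4.4 × 0.638 = 2.8072 m².
From F = γ·h_c·A, the centroid depth is h_c = 128/(8.36793 × 2.8072) = 5.44902 m.
The centroid lies 0.638/2 = 0.319 m below the top edge, so the top edge sits at h_top = 5.44902 − 0.319 = 5.13002 m below the surface.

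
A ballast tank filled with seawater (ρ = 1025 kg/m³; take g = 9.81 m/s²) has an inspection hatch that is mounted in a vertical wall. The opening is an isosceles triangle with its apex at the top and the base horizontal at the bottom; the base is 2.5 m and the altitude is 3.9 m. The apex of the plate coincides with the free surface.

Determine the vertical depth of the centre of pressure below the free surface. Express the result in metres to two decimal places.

h_p = 2.93 m

γ = ρg = 1025 × 9.81 / 1000 = 10.05525 kN/m³.
With the apex up, the centroid sits 2h/3 = 2 × 3.9/3 = 2.6 m below the apex, so the centroid depth is h_c = 2.6 m.
A = ½ × 2.5 × 3.9 = 4.875 m².
Resultant F = γ·h_c·A = 10.05525 × 2.6 × 4.875 = 127.45 kN.
I_c = b·h³/36 = 2.5 × 3.9³/36 = 4.11937 m⁴.
Centre of pressure: y_p = y_c + I_c/(y_c·A) = 2.6 + 4.11937/(2.6 × 4.875) = 2.6 + 0.325 = 2.925 m along the plane.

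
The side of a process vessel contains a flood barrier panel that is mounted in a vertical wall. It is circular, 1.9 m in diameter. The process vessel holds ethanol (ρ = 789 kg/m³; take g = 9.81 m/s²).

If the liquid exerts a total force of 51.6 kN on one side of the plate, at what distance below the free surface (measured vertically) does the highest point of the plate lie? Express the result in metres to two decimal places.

d_top ≈ 1.40 m

γ = ρg = 789 × 9.81 / 1000 = 7.74009 kN/m³.
A = π(0.95)² = 2.83529 m².
From F = γ·h_c·A, the centroid depth is h_c = 51.6/(7.74009 × 2.83529) = 2.35129 m.
The centroid is at the centre, 0.95 m below the top of the plate, so the highest point sits at h_top = 2.35129 − 0.95 = 1.40129 m below the surface.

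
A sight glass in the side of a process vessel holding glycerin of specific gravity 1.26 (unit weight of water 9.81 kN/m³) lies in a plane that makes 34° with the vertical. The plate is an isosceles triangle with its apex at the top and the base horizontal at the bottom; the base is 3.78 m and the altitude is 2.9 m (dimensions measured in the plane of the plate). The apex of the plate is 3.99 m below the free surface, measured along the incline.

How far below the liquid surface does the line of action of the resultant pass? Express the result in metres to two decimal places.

γ = 1.26 × 9.81 = 12.3606 kN/m³.
The plate makes 34° with the vertical, i.e. θ = 90° − 34° = 56° to the horizontal. Measuring y along the incline from the free-surface line, vertical depth h = y·sinθ with sinθ = 0.829038.
With the apex up, the centroid sits 2h/3 = 2 × 2.9/3 = 1.93333 m below the apex, so y_c = 3.99 + 1.93333 = 5.92333 m and h_c = 5.92333 × 0.829038 = 4.91067 m.
A = ½ × 3.78 × 2.9 = 5.481 m².
Resultant F = γ·h_c·A = 12.3606 × 4.91067 × 5.481 = 332.69 kN.
I_c = b·h³/36 = 3.78 × 2.9³/36 = 2.56084 m⁴.
Centre of pressure: y_p = y_c + I_c/(y_c·A) = 5.92333 + 2.56084/(5.92333 × 5.481) = 5.92333 + 0.0788781 = 6.00221 m along the plane.
Vertically, h_p = y_p·sinθ = 6.00221 × 0.829038 = 4.97606 m.

h_p = 4.98 m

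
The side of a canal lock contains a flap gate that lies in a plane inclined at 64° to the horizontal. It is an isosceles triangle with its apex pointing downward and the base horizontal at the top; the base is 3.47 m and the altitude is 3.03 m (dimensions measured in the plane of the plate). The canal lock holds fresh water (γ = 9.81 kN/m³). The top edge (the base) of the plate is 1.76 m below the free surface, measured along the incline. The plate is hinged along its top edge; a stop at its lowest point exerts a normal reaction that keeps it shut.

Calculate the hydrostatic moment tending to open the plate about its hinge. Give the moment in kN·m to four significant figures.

M ≈ 153.3 kN·m

γ = 9.81 kN/m³.
Let θ = 64° be the plate's angle to the horizontal; measure y along the incline from where the plane meets the free surface. Vertical depth h = y·sinθ with sinθ = 0.898794.
With the apex down, the centroid sits h/3 = 3.03/3 = 1.01 m below the base (the top edge), so y_c = 1.76 + 1.01 = 2.77 m and h_c = 2.77 × 0.898794 = 2.48966 m.
A = ½ × 3.47 × 3.03 = 5.25705 m².
Resultant F = γ·h_c·A = 9.81 × 2.48966 × 5.25705 = 128.396 kN.
I_c = b·h³/36 = 3.47 × 3.03³/36 = 2.68136 m⁴.
Centre of pressure: y_p = y_c + I_c/(y_c·A) = 2.77 + 2.68136/(2.77 × 5.25705) = 2.77 + 0.184134 = 2.95413 m along the plane.
The resultant acts 1.01 + 0.184134 = 1.19413 m (along the plate) below the hinge at the top edge, so the moment about the hinge is M = F × 1.19413 = 128.396 × 1.19413 = 153.322 kN·m.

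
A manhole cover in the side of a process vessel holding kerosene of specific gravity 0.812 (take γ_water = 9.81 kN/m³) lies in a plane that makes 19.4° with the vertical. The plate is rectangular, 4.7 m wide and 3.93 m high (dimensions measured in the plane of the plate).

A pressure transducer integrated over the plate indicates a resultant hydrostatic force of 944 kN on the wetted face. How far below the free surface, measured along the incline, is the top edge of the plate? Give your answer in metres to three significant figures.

γ = 0.812 × 9.81 = 7.96572 kN/m³.
A = 4.7 × 3.93 = 18.471 m².
From F = γ·h_c·A, the centroid depth is h_c = 944/(7.96572 × 18.471) = 6.41588 m.
The plate makes 19.4° with the vertical, i.e. θ = 90° − 19.4° = 70.6° to the horizontal. Measuring y along the incline from the free-surface line, vertical depth h = y·sinθ with sinθ = 0.943223.
Along the incline, y_c = h_c/sinθ = 6.41588/0.943223 = 6.80208 m.
The centroid lies 3.93/2 = 1.965 m below the top edge, so the top edge sits at y_top = 6.80208 − 1.965 = 4.83708 m along the incline.

y_top ≈ 4.84 m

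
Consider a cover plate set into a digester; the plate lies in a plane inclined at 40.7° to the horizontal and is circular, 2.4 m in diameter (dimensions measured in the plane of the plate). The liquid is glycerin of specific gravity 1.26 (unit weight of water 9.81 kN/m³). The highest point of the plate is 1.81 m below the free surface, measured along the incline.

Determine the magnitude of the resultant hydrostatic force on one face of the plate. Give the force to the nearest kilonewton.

γ = 1.26 × 9.81 = 12.3606 kN/m³.
Let θ = 40.7° be the plate's angle to the horizontal; measure y along the incline from where the plane meets the free surface. Vertical depth h = y·sinθ with sinθ = 0.652098.
The centroid is at the centre, 1.2 m below the top of the plate, so y_c = 1.81 + 1.2 = 3.01 m and h_c = 3.01 × 0.652098 = 1.96281 m.
A = π(1.2)² = 4.52389 m².
Resultant F = γ·h_c·A = 12.3606 × 1.96281 × 4.52389 = 109.756 kN.

F ≈ 110 kN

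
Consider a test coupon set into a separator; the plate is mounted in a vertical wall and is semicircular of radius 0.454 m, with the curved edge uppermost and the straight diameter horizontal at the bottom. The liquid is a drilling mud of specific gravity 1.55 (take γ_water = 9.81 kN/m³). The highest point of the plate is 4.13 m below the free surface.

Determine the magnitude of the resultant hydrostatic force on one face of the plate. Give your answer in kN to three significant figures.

γ = 1.55 × 9.81 = 15.2055 kN/m³.
The centroid lies 4r/(3π) = 0.192684 m above the diameter, so r − 4r/(3π) = 0.454 − 0.192684 = 0.261316 m below the topmost point, so the centroid depth is h_c = 4.13 + 0.261316 = 4.39132 m.
A = πr²/2 = π × 0.454²/2 = 0.323766 m².
Resultant F = γ·h_c·A = 15.2055 × 4.39132 × 0.323766 = 21.6186 kN.

F ≈ 21.6 kN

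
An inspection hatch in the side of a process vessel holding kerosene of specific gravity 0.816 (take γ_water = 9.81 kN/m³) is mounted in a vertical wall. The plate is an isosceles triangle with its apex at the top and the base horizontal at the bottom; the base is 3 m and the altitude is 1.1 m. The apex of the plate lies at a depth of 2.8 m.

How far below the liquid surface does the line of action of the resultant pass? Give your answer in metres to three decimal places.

γ = 0.816 × 9.81 = 8.00496 kN/m³.
With the apex up, the centroid sits 2h/3 = 2 × 1.1/3 = 0.733333 m below the apex, so the centroid depth is h_c = 2.8 + 0.733333 = 3.53333 m.
A = ½ × 3 × 1.1 = 1.65 m².
Resultant F = γ·h_c·A = 8.00496 × 3.53333 × 1.65 = 46.6689 kN.
I_c = b·h³/36 = 3 × 1.1³/36 = 0.110917 m⁴.
Centre of pressure: y_p = y_c + I_c/(y_c·A) = 3.53333 + 0.110917/(3.53333 × 1.65) = 3.53333 + 0.0190252 = 3.55236 m along the plane.

h_p = 3.552 m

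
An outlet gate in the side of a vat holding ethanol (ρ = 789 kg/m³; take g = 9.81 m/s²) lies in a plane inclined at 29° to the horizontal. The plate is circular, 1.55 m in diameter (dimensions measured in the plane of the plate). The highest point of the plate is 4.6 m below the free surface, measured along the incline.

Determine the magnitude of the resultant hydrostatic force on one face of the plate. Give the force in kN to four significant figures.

γ = ρg = 789 × 9.81 / 1000 = 7.74009 kN/m³.
Let θ = 29° be the plate's angle to the horizontal; measure y along the incline from where the plane meets the free surface. Vertical depth h = y·sinθ with sinθ = 0.484810.
The centroid is at the centre, 0.775 m below the top of the plate, so y_c = 4.6 + 0.775 = 5.375 m and h_c = 5.375 × 0.484810 = 2.60585 m.
A = π(0.775)² = 1.88692 m².
Resultant F = γ·h_c·A = 7.74009 × 2.60585 × 1.88692 = 38.0583 kN.

F ≈ 38.06 kN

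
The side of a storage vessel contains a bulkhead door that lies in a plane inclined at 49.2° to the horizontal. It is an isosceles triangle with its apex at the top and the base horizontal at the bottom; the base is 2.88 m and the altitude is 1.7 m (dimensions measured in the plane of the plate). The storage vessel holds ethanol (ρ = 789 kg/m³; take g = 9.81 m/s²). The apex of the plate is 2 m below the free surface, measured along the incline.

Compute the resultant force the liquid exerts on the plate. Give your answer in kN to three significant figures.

γ = ρg = 789 × 9.81 / 1000 = 7.74009 kN/m³.
Let θ = 49.2° be the plate's angle to the horizontal; measure y along the incline from where the plane meets the free surface. Vertical depth h = y·sinθ with sinθ = 0.756995.
With the apex up, the centroid sits 2h/3 = 2 × 1.7/3 = 1.13333 m below the apex, so y_c = 2 + 1.13333 = 3.13333 m and h_c = 3.13333 × 0.756995 = 2.37192 m.
A = ½ × 2.88 × 1.7 = 2.448 m².
Resultant F = γ·h_c·A = 7.74009 × 2.37192 × 2.448 = 44.9425 kN.

F ≈ 44.9 kN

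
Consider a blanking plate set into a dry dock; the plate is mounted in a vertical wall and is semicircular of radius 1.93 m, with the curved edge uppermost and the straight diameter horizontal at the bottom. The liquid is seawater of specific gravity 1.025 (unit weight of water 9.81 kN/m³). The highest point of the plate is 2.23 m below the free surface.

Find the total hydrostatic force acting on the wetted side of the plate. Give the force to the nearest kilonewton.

F ≈ 197 kN

γ = 1.025 × 9.81 = 10.05525 kN/m³.
The centroid lies 4r/(3π) = 0.819117 m above the diameter, so r − 4r/(3π) = 1.93 − 0.819117 = 1.11088 m below the topmost point, so the centroid depth is h_c = 2.23 + 1.11088 = 3.34088 m.
A = πr²/2 = π × 1.93²/2 = 5.85106 m².
Resultant F = γ·h_c·A = 10.05525 × 3.34088 × 5.85106 = 196.557 kN.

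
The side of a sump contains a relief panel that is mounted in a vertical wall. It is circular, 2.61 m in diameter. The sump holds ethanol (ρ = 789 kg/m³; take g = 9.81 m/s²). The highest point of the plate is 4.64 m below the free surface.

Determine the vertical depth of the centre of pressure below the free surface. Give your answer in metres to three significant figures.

h_p = 6.02 m

γ = ρg = 789 × 9.81 / 1000 = 7.74009 kN/m³.
The centroid is at the centre, 1.305 m below the top of the plate, so the centroid depth is h_c = 4.64 + 1.305 = 5.945 m.
A = π(1.305)² = 5.35021 m².
Resultant F = γ·h_c·A = 7.74009 × 5.945 × 5.35021 = 246.189 kN.
I_c = πr⁴/4 = π × 1.305⁴/4 = 2.27789 m⁴.
Centre of pressure: y_p = y_c + I_c/(y_c·A) = 5.945 + 2.27789/(5.945 × 5.35021) = 5.945 + 0.071616 = 6.01662 m along the plane.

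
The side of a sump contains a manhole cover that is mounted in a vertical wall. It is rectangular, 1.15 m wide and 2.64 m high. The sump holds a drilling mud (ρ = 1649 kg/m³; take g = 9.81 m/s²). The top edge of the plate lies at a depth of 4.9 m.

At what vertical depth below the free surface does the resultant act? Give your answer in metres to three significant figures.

h_p = 6.31 m

γ = ρg = 1649 × 9.81 / 1000 = 16.17669 kN/m³.
The centroid lies 2.64/2 = 1.32 m below the top edge, so the centroid depth is h_c = 4.9 + 1.32 = 6.22 m.
A = 1.15 × 2.64 = 3.036 m².
Resultant F = γ·h_c·A = 16.17669 × 6.22 × 3.036 = 305.479 kN.
I_c = b·h³/12 = 1.15 × 2.64³/12 = 1.76331 m⁴.
Centre of pressure: y_p = y_c + I_c/(y_c·A) = 6.22 + 1.76331/(6.22 × 3.036) = 6.22 + 0.0933763 = 6.31338 m along the plane.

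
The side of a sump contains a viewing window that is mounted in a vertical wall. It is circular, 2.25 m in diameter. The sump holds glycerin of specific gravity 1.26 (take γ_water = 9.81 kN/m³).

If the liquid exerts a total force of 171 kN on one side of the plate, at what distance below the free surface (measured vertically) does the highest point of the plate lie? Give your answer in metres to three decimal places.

γ = 1.26 × 9.81 = 12.3606 kN/m³.
A = π(1.125)² = 3.97608 m².
From F = γ·h_c·A, the centroid depth is h_c = 171/(12.3606 × 3.97608) = 3.47938 m.
The centroid is at the centre, 1.125 m below the top of the plate, so the highest point sits at h_top = 3.47938 − 1.125 = 2.35438 m below the surface.

d_top ≈ 2.354 m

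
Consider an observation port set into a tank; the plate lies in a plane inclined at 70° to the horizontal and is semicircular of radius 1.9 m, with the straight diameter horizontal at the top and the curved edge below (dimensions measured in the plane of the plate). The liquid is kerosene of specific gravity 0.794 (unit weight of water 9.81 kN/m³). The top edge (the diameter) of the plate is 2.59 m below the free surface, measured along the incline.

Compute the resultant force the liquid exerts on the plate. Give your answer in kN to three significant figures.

F ≈ 141 kN

γ = 0.794 × 9.81 = 7.78914 kN/m³.
Let θ = 70° be the plate's angle to the horizontal; measure y along the incline from where the plane meets the free surface. Vertical depth h = y·sinθ with sinθ = 0.939693.
The centroid of a semicircle lies 4r/(3π) = 0.806385 m from the diameter, here below the top edge, so y_c = 2.59 + 0.806385 = 3.39638 m and h_c = 3.39638 × 0.939693 = 3.19155 m.
A = πr²/2 = π × 1.9²/2 = 5.67057 m².
Resultant F = γ·h_c·A = 7.78914 × 3.19155 × 5.67057 = 140.967 kN.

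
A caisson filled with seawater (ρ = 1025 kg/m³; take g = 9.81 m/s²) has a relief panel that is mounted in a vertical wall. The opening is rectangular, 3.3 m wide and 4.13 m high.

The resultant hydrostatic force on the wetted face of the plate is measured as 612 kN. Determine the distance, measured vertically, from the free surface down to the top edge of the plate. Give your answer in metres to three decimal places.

γ = ρg = 1025 × 9.81 / 1000 = 10.05525 kN/m³.
A = 3.3 × 4.13 = 13.629 m².
From F = γ·h_c·A, the centroid depth is h_c = 612/(10.05525 × 13.629) = 4.46575 m.
The centroid lies 4.13/2 = 2.065 m below the top edge, so the top edge sits at h_top = 4.46575 − 2.065 = 2.40075 m below the surface.

d_top ≈ 2.401 m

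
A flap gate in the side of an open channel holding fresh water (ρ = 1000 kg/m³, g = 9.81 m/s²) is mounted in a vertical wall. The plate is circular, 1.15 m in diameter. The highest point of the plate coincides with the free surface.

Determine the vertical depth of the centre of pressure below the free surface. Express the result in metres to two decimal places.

γ = ρg = 1000 × 9.81 = 9810 N/m³ = 9.81 kN/m³.
The centroid is at the centre, 0.575 m below the top of the plate, so the centroid depth is h_c = 0.575 m.
A = π(0.575)² = 1.03869 m².
Resultant F = γ·h_c·A = 9.81 × 0.575 × 1.03869 = 5.85899 kN.
I_c = πr⁴/4 = π × 0.575⁴/4 = 0.0858541 m⁴.
Centre of pressure: y_p = y_c + I_c/(y_c·A) = 0.575 + 0.0858541/(0.575 × 1.03869) = 0.575 + 0.14375 = 0.71875 m along the plane.

h_p = 0.72 m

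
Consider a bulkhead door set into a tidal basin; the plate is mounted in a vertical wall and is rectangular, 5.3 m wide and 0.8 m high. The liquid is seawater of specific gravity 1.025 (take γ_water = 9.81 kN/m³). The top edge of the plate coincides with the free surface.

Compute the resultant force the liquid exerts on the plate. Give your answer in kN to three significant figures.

F ≈ 17.1 kN

γ = 1.025 × 9.81 = 10.05525 kN/m³.
The centroid lies 0.8/2 = 0.4 m below the top edge, so the centroid depth is h_c = 0.4 m.
A = 5.3 × 0.8 = 4.24 m².
Resultant F = γ·h_c·A = 10.05525 × 0.4 × 4.24 = 17.0537 kN.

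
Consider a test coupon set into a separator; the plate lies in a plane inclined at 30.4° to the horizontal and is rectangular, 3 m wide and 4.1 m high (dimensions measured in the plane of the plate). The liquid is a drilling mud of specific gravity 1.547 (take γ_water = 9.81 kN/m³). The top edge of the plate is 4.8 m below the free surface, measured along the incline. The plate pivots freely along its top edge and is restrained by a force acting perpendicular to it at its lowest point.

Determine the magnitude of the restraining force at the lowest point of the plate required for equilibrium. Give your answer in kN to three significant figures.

P ≈ 356 kN

γ = 1.547 × 9.81 = 15.17607 kN/m³.
Let θ = 30.4° be the plate's angle to the horizontal; measure y along the incline from where the plane meets the free surface. Vertical depth h = y·sinθ with sinθ = 0.506034.
The centroid lies 4.1/2 = 2.05 m below the top edge, so y_c = 4.8 + 2.05 = 6.85 m and h_c = 6.85 × 0.506034 = 3.46633 m.
A = 3 × 4.1 = 12.3 m².
Resultant F = γ·h_c·A = 15.17607 × 3.46633 × 12.3 = 647.045 kN.
I_c = b·h³/12 = 3 × 4.1³/12 = 17.2302 m⁴.
Centre of pressure: y_p = y_c + I_c/(y_c·A) = 6.85 + 17.2302/(6.85 × 12.3) = 6.85 + 0.204501 = 7.0545 m along the plane.
The resultant acts 2.05 + 0.204501 = 2.2545 m (along the plate) below the hinge at the top edge, so the moment about the hinge is M = F × 2.2545 = 647.045 × 2.2545 = 1458.76 kN·m.
A normal force at the bottom, 4.1 m from the hinge, must supply this moment: P = 1458.76/4.1 = 355.795 kN.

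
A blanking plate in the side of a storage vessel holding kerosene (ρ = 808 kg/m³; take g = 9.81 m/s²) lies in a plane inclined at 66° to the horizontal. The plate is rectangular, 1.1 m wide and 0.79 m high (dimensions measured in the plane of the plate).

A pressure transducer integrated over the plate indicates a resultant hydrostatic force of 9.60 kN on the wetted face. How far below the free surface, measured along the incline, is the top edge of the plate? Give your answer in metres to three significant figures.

y_top ≈ 1.13 m

γ = ρg = 808 × 9.81 / 1000 = 7.92648 kN/m³.
A = 1.1 × 0.79 = 0.869 m².
From F = γ·h_c·A, the centroid depth is h_c = 9.60/(7.92648 × 0.869) = 1.39371 m.
Let θ = 66° be the plate's angle to the horizontal; measure y along the incline from where the plane meets the free surface. Vertical depth h = y·sinθ with sinθ = 0.913545.
Along the incline, y_c = h_c/sinθ = 1.39371/0.913545 = 1.52561 m.
The centroid lies 0.79/2 = 0.395 m below the top edge, so the top edge sits at y_top = 1.52561 − 0.395 = 1.13061 m along the incline.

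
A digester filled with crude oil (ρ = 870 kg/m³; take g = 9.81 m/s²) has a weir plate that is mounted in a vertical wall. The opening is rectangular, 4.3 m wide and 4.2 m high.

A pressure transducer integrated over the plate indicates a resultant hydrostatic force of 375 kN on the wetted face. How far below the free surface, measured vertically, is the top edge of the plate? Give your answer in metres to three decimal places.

d_top ≈ 0.333 m

γ = ρg = 870 × 9.81 / 1000 = 8.5347 kN/m³.
A = 4.3 × 4.2 = 18.06 m².
From F = γ·h_c·A, the centroid depth is h_c = 375/(8.5347 × 18.06) = 2.43291 m.
The centroid lies 4.2/2 = 2.1 m below the top edge, so the top edge sits at h_top = 2.43291 − 2.1 = 0.33291 m below the surface.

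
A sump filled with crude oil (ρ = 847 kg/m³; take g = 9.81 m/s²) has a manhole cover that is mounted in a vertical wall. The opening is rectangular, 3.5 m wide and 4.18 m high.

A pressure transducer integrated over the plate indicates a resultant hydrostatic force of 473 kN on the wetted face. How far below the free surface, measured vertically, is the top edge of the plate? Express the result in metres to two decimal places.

d_top ≈ 1.80 m

γ = ρg = 847 × 9.81 / 1000 = 8.30907 kN/m³.
A = 3.5 × 4.18 = 14.63 m².
From F = γ·h_c·A, the centroid depth is h_c = 473/(8.30907 × 14.63) = 3.89103 m.
The centroid lies 4.18/2 = 2.09 m below the top edge, so the top edge sits at h_top = 3.89103 − 2.09 = 1.80103 m below the surface.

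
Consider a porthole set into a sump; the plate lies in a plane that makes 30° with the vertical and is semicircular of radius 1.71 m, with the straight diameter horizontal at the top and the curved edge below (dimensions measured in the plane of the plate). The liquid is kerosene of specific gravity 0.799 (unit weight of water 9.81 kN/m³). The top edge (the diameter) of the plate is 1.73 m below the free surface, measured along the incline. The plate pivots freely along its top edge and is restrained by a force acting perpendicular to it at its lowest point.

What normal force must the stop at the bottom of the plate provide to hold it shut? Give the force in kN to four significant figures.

γ = 0.799 × 9.81 = 7.83819 kN/m³.
The plate makes 30° with the vertical, i.e. θ = 90° − 30° = 60° to the horizontal. Measuring y along the incline from the free-surface line, vertical depth h = y·sinθ with sinθ = 0.866025.
The centroid of a semicircle lies 4r/(3π) = 0.725747 m from the diameter, here below the top edge, so y_c = 1.73 + 0.725747 = 2.45575 m and h_c = 2.45575 × 0.866025 = 2.12674 m.
A = πr²/2 = π × 1.71²/2 = 4.59317 m².
Resultant F = γ·h_c·A = 7.83819 × 2.12674 × 4.59317 = 76.5672 kN.
I_c = (π/8 − 8/(9π))·r⁴ = 0.109757 × 1.71⁴ = 0.938462 m⁴.
Centre of pressure: y_p = y_c + I_c/(y_c·A) = 2.45575 + 0.938462/(2.45575 × 4.59317) = 2.45575 + 0.0831994 = 2.53895 m along the plane.
The resultant acts 0.725747 + 0.0831994 = 0.808946 m (along the plate) below the hinge at the top edge, so the moment about the hinge is M = F × 0.808946 = 76.5672 × 0.808946 = 61.9387 kN·m.
A normal force at the bottom, 1.71 m from the hinge, must supply this moment: P = 61.9387/1.71 = 36.2215 kN.

P ≈ 36.22 kN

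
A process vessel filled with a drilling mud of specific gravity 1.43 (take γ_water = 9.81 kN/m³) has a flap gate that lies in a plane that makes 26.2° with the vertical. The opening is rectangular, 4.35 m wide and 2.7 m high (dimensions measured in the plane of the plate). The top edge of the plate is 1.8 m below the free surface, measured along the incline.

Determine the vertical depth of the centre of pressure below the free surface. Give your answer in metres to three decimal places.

h_p = 2.999 m

γ = 1.43 × 9.81 = 14.0283 kN/m³.
The plate makes 26.2° with the vertical, i.e. θ = 90° − 26.2° = 63.8° to the horizontal. Measuring y along the incline from the free-surface line, vertical depth h = y·sinθ with sinθ = 0.897258.
The centroid lies 2.7/2 = 1.35 m below the top edge, so y_c = 1.8 + 1.35 = 3.15 m and h_c = 3.15 × 0.897258 = 2.82636 m.
A = 4.35 × 2.7 = 11.745 m².
Resultant F = γ·h_c·A = 14.0283 × 2.82636 × 11.745 = 465.678 kN.
I_c = b·h³/12 = 4.35 × 2.7³/12 = 7.13509 m⁴.
Centre of pressure: y_p = y_c + I_c/(y_c·A) = 3.15 + 7.13509/(3.15 × 11.745) = 3.15 + 0.192857 = 3.34286 m along the plane.
Vertically, h_p = y_p·sinθ = 3.34286 × 0.897258 = 2.99941 m.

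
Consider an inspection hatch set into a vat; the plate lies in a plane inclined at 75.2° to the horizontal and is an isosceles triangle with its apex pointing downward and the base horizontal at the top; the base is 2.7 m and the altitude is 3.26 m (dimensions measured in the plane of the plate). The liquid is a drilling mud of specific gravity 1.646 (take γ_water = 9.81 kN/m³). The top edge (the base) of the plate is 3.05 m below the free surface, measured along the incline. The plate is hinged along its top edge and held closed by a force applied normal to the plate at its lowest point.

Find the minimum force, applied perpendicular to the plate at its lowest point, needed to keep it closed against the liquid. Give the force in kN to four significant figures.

P ≈ 107.2 kN

γ = 1.646 × 9.81 = 16.14726 kN/m³.
Let θ = 75.2° be the plate's angle to the horizontal; measure y along the incline from where the plane meets the free surface. Vertical depth h = y·sinθ with sinθ = 0.966823.
With the apex down, the centroid sits h/3 = 3.26/3 = 1.08667 m below the base (the top edge), so y_c = 3.05 + 1.08667 = 4.13667 m and h_c = 4.13667 × 0.966823 = 3.99943 m.
A = ½ × 2.7 × 3.26 = 4.401 m².
Resultant F = γ·h_c·A = 16.14726 × 3.99943 × 4.401 = 284.216 kN.
I_c = b·h³/36 = 2.7 × 3.26³/36 = 2.59845 m⁴.
Centre of pressure: y_p = y_c + I_c/(y_c·A) = 4.13667 + 2.59845/(4.13667 × 4.401) = 4.13667 + 0.142729 = 4.2794 m along the plane.
The resultant acts 1.08667 + 0.142729 = 1.2294 m (along the plate) below the hinge at the top edge, so the moment about the hinge is M = F × 1.2294 = 284.216 × 1.2294 = 349.415 kN·m.
A normal force at the bottom, 3.26 m from the hinge, must supply this moment: P = 349.415/3.26 = 107.183 kN.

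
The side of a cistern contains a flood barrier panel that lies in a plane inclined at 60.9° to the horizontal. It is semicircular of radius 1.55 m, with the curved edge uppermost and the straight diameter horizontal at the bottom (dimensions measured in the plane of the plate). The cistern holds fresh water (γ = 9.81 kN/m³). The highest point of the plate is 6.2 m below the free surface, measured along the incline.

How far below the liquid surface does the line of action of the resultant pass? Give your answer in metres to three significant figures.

γ = 9.81 kN/m³.
Let θ = 60.9° be the plate's angle to the horizontal; measure y along the incline from where the plane meets the free surface. Vertical depth h = y·sinθ with sinθ = 0.873772.
The centroid lies 4r/(3π) = 0.65784 m above the diameter, so r − 4r/(3π) = 1.55 − 0.65784 = 0.89216 m below the topmost point, so y_c = 6.2 + 0.89216 = 7.09216 m and h_c = 7.09216 × 0.873772 = 6.19693 m.
A = πr²/2 = π × 1.55²/2 = 3.77384 m².
Resultant F = γ·h_c·A = 9.81 × 6.19693 × 3.77384 = 229.419 kN.
I_c = (π/8 − 8/(9π))·r⁴ = 0.109757 × 1.55⁴ = 0.633518 m⁴.
Centre of pressure: y_p = y_c + I_c/(y_c·A) = 7.09216 + 0.633518/(7.09216 × 3.77384) = 7.09216 + 0.0236699 = 7.11583 m along the plane.
Vertically, h_p = y_p·sinθ = 7.11583 × 0.873772 = 6.21761 m.

h_p = 6.22 m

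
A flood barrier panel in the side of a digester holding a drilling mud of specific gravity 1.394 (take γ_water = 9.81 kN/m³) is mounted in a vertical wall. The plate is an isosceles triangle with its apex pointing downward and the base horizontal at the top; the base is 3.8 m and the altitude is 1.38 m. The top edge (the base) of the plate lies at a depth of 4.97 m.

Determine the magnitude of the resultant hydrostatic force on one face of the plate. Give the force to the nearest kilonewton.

γ = 1.394 × 9.81 = 13.67514 kN/m³.
With the apex down, the centroid sits h/3 = 1.38/3 = 0.46 m below the base (the top edge), so the centroid depth is h_c = 4.97 + 0.46 = 5.43 m.
A = ½ × 3.8 × 1.38 = 2.622 m².
Resultant F = γ·h_c·A = 13.67514 × 5.43 × 2.622 = 194.699 kN.

F ≈ 195 kN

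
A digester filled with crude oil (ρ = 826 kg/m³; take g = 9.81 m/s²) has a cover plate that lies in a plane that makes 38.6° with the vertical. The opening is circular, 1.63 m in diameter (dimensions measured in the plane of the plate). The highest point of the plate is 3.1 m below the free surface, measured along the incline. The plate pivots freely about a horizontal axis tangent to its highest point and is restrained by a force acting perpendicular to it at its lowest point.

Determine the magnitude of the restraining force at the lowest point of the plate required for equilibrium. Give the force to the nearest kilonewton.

γ = ρg = 826 × 9.81 / 1000 = 8.10306 kN/m³.
The plate makes 38.6° with the vertical, i.e. θ = 90° − 38.6° = 51.4° to the horizontal. Measuring y along the incline from the free-surface line, vertical depth h = y·sinθ with sinθ = 0.781520.
The centroid is at the centre, 0.815 m below the top of the plate, so y_c = 3.1 + 0.815 = 3.915 m and h_c = 3.915 × 0.781520 = 3.05965 m.
A = π(0.815)² = 2.08672 m².
Resultant F = γ·h_c·A = 8.10306 × 3.05965 × 2.08672 = 51.7351 kN.
I_c = πr⁴/4 = π × 0.815⁴/4 = 0.346514 m⁴.
Centre of pressure: y_p = y_c + I_c/(y_c·A) = 3.915 + 0.346514/(3.915 × 2.08672) = 3.915 + 0.0424155 = 3.95742 m along the plane.
The resultant acts 0.815 + 0.0424155 = 0.857415 m (along the plate) below the hinge at the top edge, so the moment about the hinge is M = F × 0.857415 = 51.7351 × 0.857415 = 44.3585 kN·m.
A normal force at the bottom, 1.63 m from the hinge, must supply this moment: P = 44.3585/1.63 = 27.2138 kN.

P ≈ 27 kN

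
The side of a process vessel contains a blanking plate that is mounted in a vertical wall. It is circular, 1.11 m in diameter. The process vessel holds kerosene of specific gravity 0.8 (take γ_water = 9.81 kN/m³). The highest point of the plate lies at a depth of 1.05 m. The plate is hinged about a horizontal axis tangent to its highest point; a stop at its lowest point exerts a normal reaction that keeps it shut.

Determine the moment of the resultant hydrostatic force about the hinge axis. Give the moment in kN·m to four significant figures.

M ≈ 7.350 kN·m

γ = 0.8 × 9.81 = 7.848 kN/m³.
The centroid is at the centre, 0.555 m below the top of the plate, so the centroid depth is h_c = 1.05 + 0.555 = 1.605 m.
A = π(0.555)² = 0.967689 m².
Resultant F = γ·h_c·A = 7.848 × 1.605 × 0.967689 = 12.189 kN.
I_c = πr⁴/4 = π × 0.555⁴/4 = 0.0745181 m⁴.
Centre of pressure: y_p = y_c + I_c/(y_c·A) = 1.605 + 0.0745181/(1.605 × 0.967689) = 1.605 + 0.047979 = 1.65298 m along the plane.
The resultant acts 0.555 + 0.047979 = 0.602979 m (along the plate) below the hinge at the top edge, so the moment about the hinge is M = F × 0.602979 = 12.189 × 0.602979 = 7.34971 kN·m.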